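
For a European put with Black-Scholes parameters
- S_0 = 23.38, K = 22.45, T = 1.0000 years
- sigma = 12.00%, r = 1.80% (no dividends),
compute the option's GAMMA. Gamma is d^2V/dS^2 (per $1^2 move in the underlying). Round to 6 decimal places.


d1 = 0.5482528488; d2 = 0.4282528488
phi(d1) = 0.3432730356; exp(-qT) = 1.0000000000; exp(-rT) = 0.9821610324
Gamma = exp(-qT) * phi(d1) / (S * sigma * sqrt(T)) = 1.0000000000 * 0.3432730356 / (23.3800 * 0.1200 * 1.0000000000) = 0.122353

Answer: Gamma = 0.122353


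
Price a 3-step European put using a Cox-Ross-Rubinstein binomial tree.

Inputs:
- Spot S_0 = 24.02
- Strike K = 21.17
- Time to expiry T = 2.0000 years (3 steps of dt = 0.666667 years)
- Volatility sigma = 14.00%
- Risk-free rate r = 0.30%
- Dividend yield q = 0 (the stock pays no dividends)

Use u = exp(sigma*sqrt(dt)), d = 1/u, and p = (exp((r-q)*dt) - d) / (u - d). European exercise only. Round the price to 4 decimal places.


dt = T/N = 0.666667
u = exp(sigma*sqrt(dt)) = 1.121099; d = 1/u = 0.891982
p = (exp((r-q)*dt) - d) / (u - d) = 0.480192
Discount per step: exp(-r*dt) = 0.998002
Stock lattice S(k, i) with i counting down-moves:
  k=0: S(0,0) = 24.0200
  k=1: S(1,0) = 26.9288; S(1,1) = 21.4254
  k=2: S(2,0) = 30.1899; S(2,1) = 24.0200; S(2,2) = 19.1111
  k=3: S(3,0) = 33.8458; S(3,1) = 26.9288; S(3,2) = 21.4254; S(3,3) = 17.0467
Terminal payoffs V(N, i) = max(K - S_T, 0):
  V(3,0) = 0.000000; V(3,1) = 0.000000; V(3,2) = 0.000000; V(3,3) = 4.123272
Backward induction: V(k, i) = exp(-r*dt) * [p * V(k+1, i) + (1-p) * V(k+1, i+1)].
  V(2,0) = exp(-r*dt) * [p*0.000000 + (1-p)*0.000000] = 0.000000
  V(2,1) = exp(-r*dt) * [p*0.000000 + (1-p)*0.000000] = 0.000000
  V(2,2) = exp(-r*dt) * [p*0.000000 + (1-p)*4.123272] = 2.139029
  V(1,0) = exp(-r*dt) * [p*0.000000 + (1-p)*0.000000] = 0.000000
  V(1,1) = exp(-r*dt) * [p*0.000000 + (1-p)*2.139029] = 1.109664
  V(0,0) = exp(-r*dt) * [p*0.000000 + (1-p)*1.109664] = 0.575660

Answer: Price = V(0,0) = 0.5757


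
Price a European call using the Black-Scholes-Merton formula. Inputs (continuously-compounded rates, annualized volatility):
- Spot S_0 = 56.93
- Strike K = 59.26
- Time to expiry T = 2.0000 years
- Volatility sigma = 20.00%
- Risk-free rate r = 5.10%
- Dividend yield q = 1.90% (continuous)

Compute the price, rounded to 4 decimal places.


d1 = (ln(S/K) + (r - q + 0.5*sigma^2) * T) / (sigma * sqrt(T)) = 0.22587784
d2 = d1 - sigma * sqrt(T) = -0.05696487
exp(-rT) = 0.90302955; exp(-qT) = 0.96271294
C = S_0 * exp(-qT) * N(d1) - K * exp(-rT) * N(d2)
N(d1) = 0.58935178; N(d2) = 0.47728659
C = 56.9300 * 0.96271294 * 0.58935178 - 59.2600 * 0.90302955 * 0.47728659 = 6.7595

Answer: Price = 6.7595


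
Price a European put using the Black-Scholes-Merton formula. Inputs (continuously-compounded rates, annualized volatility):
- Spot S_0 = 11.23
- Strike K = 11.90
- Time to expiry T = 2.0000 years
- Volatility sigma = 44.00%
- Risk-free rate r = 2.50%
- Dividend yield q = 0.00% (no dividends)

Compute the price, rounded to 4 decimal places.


d1 = (ln(S/K) + (r - q + 0.5*sigma^2) * T) / (sigma * sqrt(T)) = 0.29835144
d2 = d1 - sigma * sqrt(T) = -0.32390253
exp(-rT) = 0.95122942; exp(-qT) = 1.00000000
P = K * exp(-rT) * N(-d2) - S_0 * exp(-qT) * N(-d1)
N(-d1) = 0.38271747; N(-d2) = 0.62699408
P = 11.9000 * 0.95122942 * 0.62699408 - 11.2300 * 1.00000000 * 0.38271747 = 2.7994

Answer: Price = 2.7994


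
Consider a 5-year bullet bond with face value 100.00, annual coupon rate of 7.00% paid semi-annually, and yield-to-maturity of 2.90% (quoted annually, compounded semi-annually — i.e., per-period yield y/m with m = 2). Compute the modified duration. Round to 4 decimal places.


Coupon per period c = face * coupon_rate / m = 3.500000
Periods per year m = 2; per-period yield y/m = 0.014500
Number of cashflows N = 10
Cashflows (t years, CF_t, discount factor 1/(1+y/m)^(m*t), PV):
  t = 0.5000: CF_t = 3.500000, DF = 0.985707, PV = 3.449975
  t = 1.0000: CF_t = 3.500000, DF = 0.971619, PV = 3.400666
  t = 1.5000: CF_t = 3.500000, DF = 0.957732, PV = 3.352061
  t = 2.0000: CF_t = 3.500000, DF = 0.944043, PV = 3.304151
  t = 2.5000: CF_t = 3.500000, DF = 0.930550, PV = 3.256925
  t = 3.0000: CF_t = 3.500000, DF = 0.917250, PV = 3.210375
  t = 3.5000: CF_t = 3.500000, DF = 0.904140, PV = 3.164490
  t = 4.0000: CF_t = 3.500000, DF = 0.891217, PV = 3.119260
  t = 4.5000: CF_t = 3.500000, DF = 0.878479, PV = 3.074678
  t = 5.0000: CF_t = 103.500000, DF = 0.865923, PV = 89.623074
Price P = sum_t PV_t = 118.955654
First compute Macaulay numerator sum_t t * PV_t:
  t * PV_t at t = 0.5000: 1.724988
  t * PV_t at t = 1.0000: 3.400666
  t * PV_t at t = 1.5000: 5.028091
  t * PV_t at t = 2.0000: 6.608301
  t * PV_t at t = 2.5000: 8.142313
  t * PV_t at t = 3.0000: 9.631124
  t * PV_t at t = 3.5000: 11.075714
  t * PV_t at t = 4.0000: 12.477042
  t * PV_t at t = 4.5000: 13.836049
  t * PV_t at t = 5.0000: 448.115370
Macaulay duration D = 520.039658 / 118.955654 = 4.371710
Modified duration = D / (1 + y/m) = 4.371710 / (1 + 0.014500) = 4.309227

Answer: Modified duration = 4.3092


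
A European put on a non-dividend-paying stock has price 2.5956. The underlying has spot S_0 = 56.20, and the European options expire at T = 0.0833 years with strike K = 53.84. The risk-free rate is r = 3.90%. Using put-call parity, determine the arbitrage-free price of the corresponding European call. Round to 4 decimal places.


Put-call parity: C - P = S_0 * exp(-qT) - K * exp(-rT).
S_0 * exp(-qT) = 56.2000 * 1.00000000 = 56.20000000
K * exp(-rT) = 53.8400 * 0.99675657 = 53.66537380
C = P + S*exp(-qT) - K*exp(-rT)
C = 2.5956 + 56.20000000 - 53.66537380 = 5.1302

Answer: Call price = 5.1302


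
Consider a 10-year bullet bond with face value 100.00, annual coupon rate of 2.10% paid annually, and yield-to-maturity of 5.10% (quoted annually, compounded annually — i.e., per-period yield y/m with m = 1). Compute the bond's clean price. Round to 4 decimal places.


Answer: Price = 76.9469

Derivation:
Coupon per period c = face * coupon_rate / m = 2.100000
Periods per year m = 1; per-period yield y/m = 0.051000
Number of cashflows N = 10
Cashflows (t years, CF_t, discount factor 1/(1+y/m)^(m*t), PV):
  t = 1.0000: CF_t = 2.100000, DF = 0.951475, PV = 1.998097
  t = 2.0000: CF_t = 2.100000, DF = 0.905304, PV = 1.901139
  t = 3.0000: CF_t = 2.100000, DF = 0.861374, PV = 1.808886
  t = 4.0000: CF_t = 2.100000, DF = 0.819576, PV = 1.721109
  t = 5.0000: CF_t = 2.100000, DF = 0.779806, PV = 1.637592
  t = 6.0000: CF_t = 2.100000, DF = 0.741965, PV = 1.558128
  t = 7.0000: CF_t = 2.100000, DF = 0.705961, PV = 1.482519
  t = 8.0000: CF_t = 2.100000, DF = 0.671705, PV = 1.410579
  t = 9.0000: CF_t = 2.100000, DF = 0.639110, PV = 1.342131
  t = 10.0000: CF_t = 102.100000, DF = 0.608097, PV = 62.086701
Price P = sum_t PV_t = 76.946881


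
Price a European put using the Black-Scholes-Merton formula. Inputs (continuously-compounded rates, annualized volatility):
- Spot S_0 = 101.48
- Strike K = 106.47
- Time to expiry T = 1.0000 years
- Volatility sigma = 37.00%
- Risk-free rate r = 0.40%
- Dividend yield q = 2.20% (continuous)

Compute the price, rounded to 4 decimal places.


Answer: Price = 18.6901

Derivation:
d1 = (ln(S/K) + (r - q + 0.5*sigma^2) * T) / (sigma * sqrt(T)) = 0.00661751
d2 = d1 - sigma * sqrt(T) = -0.36338249
exp(-rT) = 0.99600799; exp(-qT) = 0.97824024
P = K * exp(-rT) * N(-d2) - S_0 * exp(-qT) * N(-d1)
N(-d1) = 0.49736001; N(-d2) = 0.64184041
P = 106.4700 * 0.99600799 * 0.64184041 - 101.4800 * 0.97824024 * 0.49736001 = 18.6901


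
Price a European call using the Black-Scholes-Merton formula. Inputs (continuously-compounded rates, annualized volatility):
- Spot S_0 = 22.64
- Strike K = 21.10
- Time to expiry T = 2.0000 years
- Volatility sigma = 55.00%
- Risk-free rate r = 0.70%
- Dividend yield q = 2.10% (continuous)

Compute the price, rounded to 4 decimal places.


Answer: Price = 6.8940

Derivation:
d1 = (ln(S/K) + (r - q + 0.5*sigma^2) * T) / (sigma * sqrt(T)) = 0.44347836
d2 = d1 - sigma * sqrt(T) = -0.33433910
exp(-rT) = 0.98609754; exp(-qT) = 0.95886978
C = S_0 * exp(-qT) * N(d1) - K * exp(-rT) * N(d2)
N(d1) = 0.67129012; N(d2) = 0.36906185
C = 22.6400 * 0.95886978 * 0.67129012 - 21.1000 * 0.98609754 * 0.36906185 = 6.8940


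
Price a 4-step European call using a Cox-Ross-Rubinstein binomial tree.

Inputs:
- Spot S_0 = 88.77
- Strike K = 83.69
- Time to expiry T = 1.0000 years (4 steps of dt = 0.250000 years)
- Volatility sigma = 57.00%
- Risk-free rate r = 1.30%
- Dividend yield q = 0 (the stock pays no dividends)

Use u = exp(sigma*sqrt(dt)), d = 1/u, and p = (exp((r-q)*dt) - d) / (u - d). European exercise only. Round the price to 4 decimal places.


Answer: Price = V(0,0) = 22.1070

Derivation:
dt = T/N = 0.250000
u = exp(sigma*sqrt(dt)) = 1.329762; d = 1/u = 0.752014
p = (exp((r-q)*dt) - d) / (u - d) = 0.434863
Discount per step: exp(-r*dt) = 0.996755
Stock lattice S(k, i) with i counting down-moves:
  k=0: S(0,0) = 88.7700
  k=1: S(1,0) = 118.0430; S(1,1) = 66.7563
  k=2: S(2,0) = 156.9691; S(2,1) = 88.7700; S(2,2) = 50.2017
  k=3: S(3,0) = 208.7315; S(3,1) = 118.0430; S(3,2) = 66.7563; S(3,3) = 37.7524
  k=4: S(4,0) = 277.5632; S(4,1) = 156.9691; S(4,2) = 88.7700; S(4,3) = 50.2017; S(4,4) = 28.3903
Terminal payoffs V(N, i) = max(S_T - K, 0):
  V(4,0) = 193.873228; V(4,1) = 73.279066; V(4,2) = 5.080000; V(4,3) = 0.000000; V(4,4) = 0.000000
Backward induction: V(k, i) = exp(-r*dt) * [p * V(k+1, i) + (1-p) * V(k+1, i+1)].
  V(3,0) = exp(-r*dt) * [p*193.873228 + (1-p)*73.279066] = 125.313055
  V(3,1) = exp(-r*dt) * [p*73.279066 + (1-p)*5.080000] = 34.624526
  V(3,2) = exp(-r*dt) * [p*5.080000 + (1-p)*0.000000] = 2.201935
  V(3,3) = exp(-r*dt) * [p*0.000000 + (1-p)*0.000000] = 0.000000
  V(2,0) = exp(-r*dt) * [p*125.313055 + (1-p)*34.624526] = 73.821287
  V(2,1) = exp(-r*dt) * [p*34.624526 + (1-p)*2.201935] = 16.248422
  V(2,2) = exp(-r*dt) * [p*2.201935 + (1-p)*0.000000] = 0.954433
  V(1,0) = exp(-r*dt) * [p*73.821287 + (1-p)*16.248422] = 41.150763
  V(1,1) = exp(-r*dt) * [p*16.248422 + (1-p)*0.954433] = 7.580543
  V(0,0) = exp(-r*dt) * [p*41.150763 + (1-p)*7.580543] = 22.107020


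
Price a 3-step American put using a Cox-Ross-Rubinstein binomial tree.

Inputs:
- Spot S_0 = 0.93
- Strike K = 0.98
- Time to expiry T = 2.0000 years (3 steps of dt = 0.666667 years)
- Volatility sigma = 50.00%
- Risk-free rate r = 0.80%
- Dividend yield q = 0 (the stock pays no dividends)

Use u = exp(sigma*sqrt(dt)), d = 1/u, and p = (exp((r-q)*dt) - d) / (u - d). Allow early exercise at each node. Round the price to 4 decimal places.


Answer: Price = V(0,0) = 0.3008

Derivation:
dt = T/N = 0.666667
u = exp(sigma*sqrt(dt)) = 1.504181; d = 1/u = 0.664814
p = (exp((r-q)*dt) - d) / (u - d) = 0.405703
Discount per step: exp(-r*dt) = 0.994681
Stock lattice S(k, i) with i counting down-moves:
  k=0: S(0,0) = 0.9300
  k=1: S(1,0) = 1.3989; S(1,1) = 0.6183
  k=2: S(2,0) = 2.1042; S(2,1) = 0.9300; S(2,2) = 0.4110
  k=3: S(3,0) = 3.1651; S(3,1) = 1.3989; S(3,2) = 0.6183; S(3,3) = 0.2733
Terminal payoffs V(N, i) = max(K - S_T, 0):
  V(3,0) = 0.000000; V(3,1) = 0.000000; V(3,2) = 0.361723; V(3,3) = 0.706736
Backward induction: V(k, i) = exp(-r*dt) * [p * V(k+1, i) + (1-p) * V(k+1, i+1)]; then take max(V_cont, immediate exercise) for American.
  V(2,0) = exp(-r*dt) * [p*0.000000 + (1-p)*0.000000] = 0.000000; exercise = 0.000000; V(2,0) = max -> 0.000000
  V(2,1) = exp(-r*dt) * [p*0.000000 + (1-p)*0.361723] = 0.213827; exercise = 0.050000; V(2,1) = max -> 0.213827
  V(2,2) = exp(-r*dt) * [p*0.361723 + (1-p)*0.706736] = 0.563748; exercise = 0.568961; V(2,2) = max -> 0.568961
  V(1,0) = exp(-r*dt) * [p*0.000000 + (1-p)*0.213827] = 0.126401; exercise = 0.000000; V(1,0) = max -> 0.126401
  V(1,1) = exp(-r*dt) * [p*0.213827 + (1-p)*0.568961] = 0.422622; exercise = 0.361723; V(1,1) = max -> 0.422622
  V(0,0) = exp(-r*dt) * [p*0.126401 + (1-p)*0.422622] = 0.300836; exercise = 0.050000; V(0,0) = max -> 0.300836


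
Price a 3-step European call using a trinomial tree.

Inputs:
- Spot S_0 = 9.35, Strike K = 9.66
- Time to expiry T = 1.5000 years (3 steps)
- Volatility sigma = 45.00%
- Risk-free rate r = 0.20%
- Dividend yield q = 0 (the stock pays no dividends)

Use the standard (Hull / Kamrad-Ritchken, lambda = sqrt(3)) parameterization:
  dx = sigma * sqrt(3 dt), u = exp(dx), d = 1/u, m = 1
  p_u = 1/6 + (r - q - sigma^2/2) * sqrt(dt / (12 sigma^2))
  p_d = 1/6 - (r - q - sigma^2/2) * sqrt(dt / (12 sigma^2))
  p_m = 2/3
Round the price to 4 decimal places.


Answer: Price = V(0,0) = 1.7390

Derivation:
dt = T/N = 0.500000; dx = sigma*sqrt(3*dt) = 0.551135
u = exp(dx) = 1.735222; d = 1/u = 0.576295
p_u = 0.121646, p_m = 0.666667, p_d = 0.211687
Discount per step: exp(-r*dt) = 0.999000
Stock lattice S(k, j) with j the centered position index:
  k=0: S(0,+0) = 9.3500
  k=1: S(1,-1) = 5.3884; S(1,+0) = 9.3500; S(1,+1) = 16.2243
  k=2: S(2,-2) = 3.1053; S(2,-1) = 5.3884; S(2,+0) = 9.3500; S(2,+1) = 16.2243; S(2,+2) = 28.1528
  k=3: S(3,-3) = 1.7896; S(3,-2) = 3.1053; S(3,-1) = 5.3884; S(3,+0) = 9.3500; S(3,+1) = 16.2243; S(3,+2) = 28.1528; S(3,+3) = 48.8513
Terminal payoffs V(N, j) = max(S_T - K, 0):
  V(3,-3) = 0.000000; V(3,-2) = 0.000000; V(3,-1) = 0.000000; V(3,+0) = 0.000000; V(3,+1) = 6.564323; V(3,+2) = 18.492797; V(3,+3) = 39.191345
Backward induction: V(k, j) = exp(-r*dt) * [p_u * V(k+1, j+1) + p_m * V(k+1, j) + p_d * V(k+1, j-1)]
  V(2,-2) = exp(-r*dt) * [p_u*0.000000 + p_m*0.000000 + p_d*0.000000] = 0.000000
  V(2,-1) = exp(-r*dt) * [p_u*0.000000 + p_m*0.000000 + p_d*0.000000] = 0.000000
  V(2,+0) = exp(-r*dt) * [p_u*6.564323 + p_m*0.000000 + p_d*0.000000] = 0.797725
  V(2,+1) = exp(-r*dt) * [p_u*18.492797 + p_m*6.564323 + p_d*0.000000] = 6.619167
  V(2,+2) = exp(-r*dt) * [p_u*39.191345 + p_m*18.492797 + p_d*6.564323] = 18.467108
  V(1,-1) = exp(-r*dt) * [p_u*0.797725 + p_m*0.000000 + p_d*0.000000] = 0.096943
  V(1,+0) = exp(-r*dt) * [p_u*6.619167 + p_m*0.797725 + p_d*0.000000] = 1.335675
  V(1,+1) = exp(-r*dt) * [p_u*18.467108 + p_m*6.619167 + p_d*0.797725] = 6.821271
  V(0,+0) = exp(-r*dt) * [p_u*6.821271 + p_m*1.335675 + p_d*0.096943] = 1.739012


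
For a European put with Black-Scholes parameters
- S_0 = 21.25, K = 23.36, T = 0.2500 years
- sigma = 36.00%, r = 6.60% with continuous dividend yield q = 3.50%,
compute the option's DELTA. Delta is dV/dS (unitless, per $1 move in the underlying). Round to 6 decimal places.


Answer: Delta = -0.647109

Derivation:
d1 = -0.3928792366; d2 = -0.5728792366
phi(d1) = 0.3693112183; exp(-qT) = 0.9912881698; exp(-rT) = 0.9836353794
N(-d1) = 0.6527956611
Delta = -exp(-qT) * N(-d1) = -0.9912881698 * 0.6527956611 = -0.647109


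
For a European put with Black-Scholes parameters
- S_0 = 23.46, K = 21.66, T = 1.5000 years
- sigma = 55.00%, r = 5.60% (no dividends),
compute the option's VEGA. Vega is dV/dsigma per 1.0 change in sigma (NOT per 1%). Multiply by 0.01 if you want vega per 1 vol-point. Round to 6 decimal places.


d1 = 0.5800163116; d2 = -0.0935933676
phi(d1) = 0.3371767538; exp(-qT) = 1.0000000000; exp(-rT) = 0.9194312561
Vega = S * exp(-qT) * phi(d1) * sqrt(T) = 23.4600 * 1.0000000000 * 0.3371767538 * 1.2247448714 = 9.687936

Answer: Vega = 9.687936


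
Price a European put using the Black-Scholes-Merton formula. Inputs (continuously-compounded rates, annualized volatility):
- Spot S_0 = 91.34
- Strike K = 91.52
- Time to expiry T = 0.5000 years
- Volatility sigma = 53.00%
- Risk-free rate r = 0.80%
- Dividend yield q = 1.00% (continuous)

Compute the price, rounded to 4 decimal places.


Answer: Price = 13.6647

Derivation:
d1 = (ln(S/K) + (r - q + 0.5*sigma^2) * T) / (sigma * sqrt(T)) = 0.17946178
d2 = d1 - sigma * sqrt(T) = -0.19530481
exp(-rT) = 0.99600799; exp(-qT) = 0.99501248
P = K * exp(-rT) * N(-d2) - S_0 * exp(-qT) * N(-d1)
N(-d1) = 0.42878756; N(-d2) = 0.57742284
P = 91.5200 * 0.99600799 * 0.57742284 - 91.3400 * 0.99501248 * 0.42878756 = 13.6647


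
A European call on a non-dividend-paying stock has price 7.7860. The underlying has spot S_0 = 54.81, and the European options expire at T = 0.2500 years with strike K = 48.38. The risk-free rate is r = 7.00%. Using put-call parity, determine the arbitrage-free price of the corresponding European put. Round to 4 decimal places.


Put-call parity: C - P = S_0 * exp(-qT) - K * exp(-rT).
S_0 * exp(-qT) = 54.8100 * 1.00000000 = 54.81000000
K * exp(-rT) = 48.3800 * 0.98265224 = 47.54071516
P = C - S*exp(-qT) + K*exp(-rT)
P = 7.7860 - 54.81000000 + 47.54071516 = 0.5167

Answer: Put price = 0.5167


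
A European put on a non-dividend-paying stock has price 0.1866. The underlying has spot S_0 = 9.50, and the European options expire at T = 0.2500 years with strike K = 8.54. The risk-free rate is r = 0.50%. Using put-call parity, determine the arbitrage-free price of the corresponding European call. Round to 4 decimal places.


Answer: Call price = 1.1573

Derivation:
Put-call parity: C - P = S_0 * exp(-qT) - K * exp(-rT).
S_0 * exp(-qT) = 9.5000 * 1.00000000 = 9.50000000
K * exp(-rT) = 8.5400 * 0.99875078 = 8.52933167
C = P + S*exp(-qT) - K*exp(-rT)
C = 0.1866 + 9.50000000 - 8.52933167 = 1.1573


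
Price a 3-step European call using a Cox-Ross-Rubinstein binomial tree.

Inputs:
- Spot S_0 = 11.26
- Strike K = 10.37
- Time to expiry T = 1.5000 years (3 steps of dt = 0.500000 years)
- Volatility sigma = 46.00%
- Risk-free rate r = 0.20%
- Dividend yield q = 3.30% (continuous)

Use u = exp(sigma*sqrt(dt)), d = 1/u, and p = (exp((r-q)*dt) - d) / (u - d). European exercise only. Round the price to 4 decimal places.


dt = T/N = 0.500000
u = exp(sigma*sqrt(dt)) = 1.384403; d = 1/u = 0.722333
p = (exp((r-q)*dt) - d) / (u - d) = 0.396161
Discount per step: exp(-r*dt) = 0.999000
Stock lattice S(k, i) with i counting down-moves:
  k=0: S(0,0) = 11.2600
  k=1: S(1,0) = 15.5884; S(1,1) = 8.1335
  k=2: S(2,0) = 21.5806; S(2,1) = 11.2600; S(2,2) = 5.8751
  k=3: S(3,0) = 29.8763; S(3,1) = 15.5884; S(3,2) = 8.1335; S(3,3) = 4.2438
Terminal payoffs V(N, i) = max(S_T - K, 0):
  V(3,0) = 19.506254; V(3,1) = 5.218380; V(3,2) = 0.000000; V(3,3) = 0.000000
Backward induction: V(k, i) = exp(-r*dt) * [p * V(k+1, i) + (1-p) * V(k+1, i+1)].
  V(2,0) = exp(-r*dt) * [p*19.506254 + (1-p)*5.218380] = 10.867809
  V(2,1) = exp(-r*dt) * [p*5.218380 + (1-p)*0.000000] = 2.065254
  V(2,2) = exp(-r*dt) * [p*0.000000 + (1-p)*0.000000] = 0.000000
  V(1,0) = exp(-r*dt) * [p*10.867809 + (1-p)*2.065254] = 5.546935
  V(1,1) = exp(-r*dt) * [p*2.065254 + (1-p)*0.000000] = 0.817356
  V(0,0) = exp(-r*dt) * [p*5.546935 + (1-p)*0.817356] = 2.688342

Answer: Price = V(0,0) = 2.6883


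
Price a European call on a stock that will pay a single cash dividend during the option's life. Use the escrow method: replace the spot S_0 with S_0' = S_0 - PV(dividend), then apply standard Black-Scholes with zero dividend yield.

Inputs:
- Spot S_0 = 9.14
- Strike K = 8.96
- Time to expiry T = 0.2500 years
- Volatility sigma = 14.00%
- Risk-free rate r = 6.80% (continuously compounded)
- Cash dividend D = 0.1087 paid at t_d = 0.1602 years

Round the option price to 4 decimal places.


PV(D) = D * exp(-r * t_d) = 0.1087 * 0.98916552 = 0.10752229
S_0' = S_0 - PV(D) = 9.1400 - 0.10752229 = 9.03247771
d1 = (ln(S_0'/K) + (r + sigma^2/2)*T) / (sigma*sqrt(T)) = 0.39294984
d2 = d1 - sigma*sqrt(T) = 0.32294984
exp(-rT) = 0.98314368
N(d1) = 0.65282174; N(d2) = 0.62663339
C = S_0' * N(d1) - K * exp(-rT) * N(d2) = 9.03247771 * 0.65282174 - 8.9600 * 0.98314368 * 0.62663339 = 0.3766

Answer: Price = 0.3766


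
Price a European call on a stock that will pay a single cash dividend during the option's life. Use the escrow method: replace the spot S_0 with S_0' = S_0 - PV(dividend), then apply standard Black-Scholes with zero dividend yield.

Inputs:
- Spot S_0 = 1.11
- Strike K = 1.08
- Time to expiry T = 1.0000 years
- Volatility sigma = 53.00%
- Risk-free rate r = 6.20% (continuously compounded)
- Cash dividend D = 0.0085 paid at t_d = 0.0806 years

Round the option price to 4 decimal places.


Answer: Price = 0.2670

Derivation:
PV(D) = D * exp(-r * t_d) = 0.0085 * 0.99501527 = 0.00845763
S_0' = S_0 - PV(D) = 1.1100 - 0.00845763 = 1.10154237
d1 = (ln(S_0'/K) + (r + sigma^2/2)*T) / (sigma*sqrt(T)) = 0.41924587
d2 = d1 - sigma*sqrt(T) = -0.11075413
exp(-rT) = 0.93988289
N(d1) = 0.66248177; N(d2) = 0.45590566
C = S_0' * N(d1) - K * exp(-rT) * N(d2) = 1.10154237 * 0.66248177 - 1.0800 * 0.93988289 * 0.45590566 = 0.2670


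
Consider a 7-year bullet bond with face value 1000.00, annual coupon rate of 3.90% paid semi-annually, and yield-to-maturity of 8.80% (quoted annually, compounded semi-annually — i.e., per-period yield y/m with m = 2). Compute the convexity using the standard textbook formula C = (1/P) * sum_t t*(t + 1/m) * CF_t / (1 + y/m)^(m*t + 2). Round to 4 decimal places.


Coupon per period c = face * coupon_rate / m = 19.500000
Periods per year m = 2; per-period yield y/m = 0.044000
Number of cashflows N = 14
Cashflows (t years, CF_t, discount factor 1/(1+y/m)^(m*t), PV):
  t = 0.5000: CF_t = 19.500000, DF = 0.957854, PV = 18.678161
  t = 1.0000: CF_t = 19.500000, DF = 0.917485, PV = 17.890959
  t = 1.5000: CF_t = 19.500000, DF = 0.878817, PV = 17.136934
  t = 2.0000: CF_t = 19.500000, DF = 0.841779, PV = 16.414687
  t = 2.5000: CF_t = 19.500000, DF = 0.806302, PV = 15.722881
  t = 3.0000: CF_t = 19.500000, DF = 0.772320, PV = 15.060231
  t = 3.5000: CF_t = 19.500000, DF = 0.739770, PV = 14.425508
  t = 4.0000: CF_t = 19.500000, DF = 0.708592, PV = 13.817537
  t = 4.5000: CF_t = 19.500000, DF = 0.678728, PV = 13.235188
  t = 5.0000: CF_t = 19.500000, DF = 0.650122, PV = 12.677383
  t = 5.5000: CF_t = 19.500000, DF = 0.622722, PV = 12.143088
  t = 6.0000: CF_t = 19.500000, DF = 0.596477, PV = 11.631310
  t = 6.5000: CF_t = 19.500000, DF = 0.571339, PV = 11.141101
  t = 7.0000: CF_t = 1019.500000, DF = 0.547259, PV = 557.930687
Price P = sum_t PV_t = 747.905654
Convexity numerator sum_t t*(t + 1/m) * CF_t / (1+y/m)^(m*t + 2):
  t = 0.5000: term = 8.568467
  t = 1.0000: term = 24.622031
  t = 1.5000: term = 47.168642
  t = 2.0000: term = 75.301153
  t = 2.5000: term = 108.191311
  t = 3.0000: term = 145.084134
  t = 3.5000: term = 185.292636
  t = 4.0000: term = 228.192901
  t = 4.5000: term = 273.219470
  t = 5.0000: term = 319.861022
  t = 5.5000: term = 367.656348
  t = 6.0000: term = 416.190571
  t = 6.5000: term = 465.091635
  t = 7.0000: term = 26874.386258
Convexity = (1/P) * sum = 29538.826578 / 747.905654 = 39.495391

Answer: Convexity = 39.4954


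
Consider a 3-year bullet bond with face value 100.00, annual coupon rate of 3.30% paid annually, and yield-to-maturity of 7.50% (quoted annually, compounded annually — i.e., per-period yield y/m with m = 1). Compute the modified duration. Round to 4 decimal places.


Coupon per period c = face * coupon_rate / m = 3.300000
Periods per year m = 1; per-period yield y/m = 0.075000
Number of cashflows N = 3
Cashflows (t years, CF_t, discount factor 1/(1+y/m)^(m*t), PV):
  t = 1.0000: CF_t = 3.300000, DF = 0.930233, PV = 3.069767
  t = 2.0000: CF_t = 3.300000, DF = 0.865333, PV = 2.855598
  t = 3.0000: CF_t = 103.300000, DF = 0.804961, PV = 83.152427
Price P = sum_t PV_t = 89.077792
First compute Macaulay numerator sum_t t * PV_t:
  t * PV_t at t = 1.0000: 3.069767
  t * PV_t at t = 2.0000: 5.711195
  t * PV_t at t = 3.0000: 249.457280
Macaulay duration D = 258.238243 / 89.077792 = 2.899019
Modified duration = D / (1 + y/m) = 2.899019 / (1 + 0.075000) = 2.696762

Answer: Modified duration = 2.6968


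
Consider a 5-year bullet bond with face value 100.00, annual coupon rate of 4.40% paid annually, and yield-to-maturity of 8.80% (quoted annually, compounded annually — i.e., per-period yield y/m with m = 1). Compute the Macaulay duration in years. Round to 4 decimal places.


Coupon per period c = face * coupon_rate / m = 4.400000
Periods per year m = 1; per-period yield y/m = 0.088000
Number of cashflows N = 5
Cashflows (t years, CF_t, discount factor 1/(1+y/m)^(m*t), PV):
  t = 1.0000: CF_t = 4.400000, DF = 0.919118, PV = 4.044118
  t = 2.0000: CF_t = 4.400000, DF = 0.844777, PV = 3.717020
  t = 3.0000: CF_t = 4.400000, DF = 0.776450, PV = 3.416379
  t = 4.0000: CF_t = 4.400000, DF = 0.713649, PV = 3.140054
  t = 5.0000: CF_t = 104.400000, DF = 0.655927, PV = 68.478781
Price P = sum_t PV_t = 82.796351
Macaulay numerator sum_t t * PV_t:
  t * PV_t at t = 1.0000: 4.044118
  t * PV_t at t = 2.0000: 7.434040
  t * PV_t at t = 3.0000: 10.249136
  t * PV_t at t = 4.0000: 12.560215
  t * PV_t at t = 5.0000: 342.393906
Macaulay duration D = (sum_t t * PV_t) / P = 376.681414 / 82.796351 = 4.549493

Answer: Macaulay duration = 4.5495 years


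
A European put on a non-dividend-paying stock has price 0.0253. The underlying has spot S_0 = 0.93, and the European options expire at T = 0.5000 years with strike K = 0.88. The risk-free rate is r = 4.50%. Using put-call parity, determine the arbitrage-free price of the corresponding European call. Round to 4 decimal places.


Answer: Call price = 0.0949

Derivation:
Put-call parity: C - P = S_0 * exp(-qT) - K * exp(-rT).
S_0 * exp(-qT) = 0.9300 * 1.00000000 = 0.93000000
K * exp(-rT) = 0.8800 * 0.97775124 = 0.86042109
C = P + S*exp(-qT) - K*exp(-rT)
C = 0.0253 + 0.93000000 - 0.86042109 = 0.0949


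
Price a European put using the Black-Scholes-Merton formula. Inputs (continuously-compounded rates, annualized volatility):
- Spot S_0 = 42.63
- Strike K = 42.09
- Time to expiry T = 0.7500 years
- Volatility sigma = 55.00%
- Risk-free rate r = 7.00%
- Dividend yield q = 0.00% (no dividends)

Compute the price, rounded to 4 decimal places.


d1 = (ln(S/K) + (r - q + 0.5*sigma^2) * T) / (sigma * sqrt(T)) = 0.37514236
d2 = d1 - sigma * sqrt(T) = -0.10117161
exp(-rT) = 0.94885432; exp(-qT) = 1.00000000
P = K * exp(-rT) * N(-d2) - S_0 * exp(-qT) * N(-d1)
N(-d1) = 0.35377730; N(-d2) = 0.54029288
P = 42.0900 * 0.94885432 * 0.54029288 - 42.6300 * 1.00000000 * 0.35377730 = 6.4963

Answer: Price = 6.4963


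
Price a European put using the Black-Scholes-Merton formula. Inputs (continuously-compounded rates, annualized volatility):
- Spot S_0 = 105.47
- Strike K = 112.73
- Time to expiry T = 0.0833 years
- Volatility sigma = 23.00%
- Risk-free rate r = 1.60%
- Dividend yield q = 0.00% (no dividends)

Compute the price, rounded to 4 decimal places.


d1 = (ln(S/K) + (r - q + 0.5*sigma^2) * T) / (sigma * sqrt(T)) = -0.94954869
d2 = d1 - sigma * sqrt(T) = -1.01593069
exp(-rT) = 0.99866809; exp(-qT) = 1.00000000
P = K * exp(-rT) * N(-d2) - S_0 * exp(-qT) * N(-d1)
N(-d1) = 0.82882919; N(-d2) = 0.84516880
P = 112.7300 * 0.99866809 * 0.84516880 - 105.4700 * 1.00000000 * 0.82882919 = 7.7324

Answer: Price = 7.7324


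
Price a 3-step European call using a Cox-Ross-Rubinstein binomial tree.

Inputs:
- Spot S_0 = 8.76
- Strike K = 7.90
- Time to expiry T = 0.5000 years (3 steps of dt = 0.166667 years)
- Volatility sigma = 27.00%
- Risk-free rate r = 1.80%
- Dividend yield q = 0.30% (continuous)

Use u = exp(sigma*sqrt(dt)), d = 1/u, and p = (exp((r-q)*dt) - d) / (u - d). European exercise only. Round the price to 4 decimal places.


Answer: Price = V(0,0) = 1.1574

Derivation:
dt = T/N = 0.166667
u = exp(sigma*sqrt(dt)) = 1.116532; d = 1/u = 0.895631
p = (exp((r-q)*dt) - d) / (u - d) = 0.483803
Discount per step: exp(-r*dt) = 0.997004
Stock lattice S(k, i) with i counting down-moves:
  k=0: S(0,0) = 8.7600
  k=1: S(1,0) = 9.7808; S(1,1) = 7.8457
  k=2: S(2,0) = 10.9206; S(2,1) = 8.7600; S(2,2) = 7.0269
  k=3: S(3,0) = 12.1932; S(3,1) = 9.7808; S(3,2) = 7.8457; S(3,3) = 6.2935
Terminal payoffs V(N, i) = max(S_T - K, 0):
  V(3,0) = 4.293183; V(3,1) = 1.880816; V(3,2) = 0.000000; V(3,3) = 0.000000
Backward induction: V(k, i) = exp(-r*dt) * [p * V(k+1, i) + (1-p) * V(k+1, i+1)].
  V(2,0) = exp(-r*dt) * [p*4.293183 + (1-p)*1.880816] = 3.038795
  V(2,1) = exp(-r*dt) * [p*1.880816 + (1-p)*0.000000] = 0.907218
  V(2,2) = exp(-r*dt) * [p*0.000000 + (1-p)*0.000000] = 0.000000
  V(1,0) = exp(-r*dt) * [p*3.038795 + (1-p)*0.907218] = 1.932674
  V(1,1) = exp(-r*dt) * [p*0.907218 + (1-p)*0.000000] = 0.437600
  V(0,0) = exp(-r*dt) * [p*1.932674 + (1-p)*0.437600] = 1.157443


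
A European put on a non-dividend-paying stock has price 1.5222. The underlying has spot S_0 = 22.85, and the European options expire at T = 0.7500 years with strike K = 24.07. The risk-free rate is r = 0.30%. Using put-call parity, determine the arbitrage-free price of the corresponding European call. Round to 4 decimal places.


Answer: Call price = 0.3563

Derivation:
Put-call parity: C - P = S_0 * exp(-qT) - K * exp(-rT).
S_0 * exp(-qT) = 22.8500 * 1.00000000 = 22.85000000
K * exp(-rT) = 24.0700 * 0.99775253 = 24.01590338
C = P + S*exp(-qT) - K*exp(-rT)
C = 1.5222 + 22.85000000 - 24.01590338 = 0.3563


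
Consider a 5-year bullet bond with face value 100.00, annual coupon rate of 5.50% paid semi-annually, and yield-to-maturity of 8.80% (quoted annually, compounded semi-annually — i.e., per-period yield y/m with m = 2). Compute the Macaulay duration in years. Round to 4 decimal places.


Coupon per period c = face * coupon_rate / m = 2.750000
Periods per year m = 2; per-period yield y/m = 0.044000
Number of cashflows N = 10
Cashflows (t years, CF_t, discount factor 1/(1+y/m)^(m*t), PV):
  t = 0.5000: CF_t = 2.750000, DF = 0.957854, PV = 2.634100
  t = 1.0000: CF_t = 2.750000, DF = 0.917485, PV = 2.523084
  t = 1.5000: CF_t = 2.750000, DF = 0.878817, PV = 2.416747
  t = 2.0000: CF_t = 2.750000, DF = 0.841779, PV = 2.314892
  t = 2.5000: CF_t = 2.750000, DF = 0.806302, PV = 2.217329
  t = 3.0000: CF_t = 2.750000, DF = 0.772320, PV = 2.123879
  t = 3.5000: CF_t = 2.750000, DF = 0.739770, PV = 2.034367
  t = 4.0000: CF_t = 2.750000, DF = 0.708592, PV = 1.948627
  t = 4.5000: CF_t = 2.750000, DF = 0.678728, PV = 1.866501
  t = 5.0000: CF_t = 102.750000, DF = 0.650122, PV = 66.800059
Price P = sum_t PV_t = 86.879583
Macaulay numerator sum_t t * PV_t:
  t * PV_t at t = 0.5000: 1.317050
  t * PV_t at t = 1.0000: 2.523084
  t * PV_t at t = 1.5000: 3.625121
  t * PV_t at t = 2.0000: 4.629784
  t * PV_t at t = 2.5000: 5.543323
  t * PV_t at t = 3.0000: 6.371636
  t * PV_t at t = 3.5000: 7.120283
  t * PV_t at t = 4.0000: 7.794508
  t * PV_t at t = 4.5000: 8.399254
  t * PV_t at t = 5.0000: 334.000293
Macaulay duration D = (sum_t t * PV_t) / P = 381.324335 / 86.879583 = 4.389113

Answer: Macaulay duration = 4.3891 years


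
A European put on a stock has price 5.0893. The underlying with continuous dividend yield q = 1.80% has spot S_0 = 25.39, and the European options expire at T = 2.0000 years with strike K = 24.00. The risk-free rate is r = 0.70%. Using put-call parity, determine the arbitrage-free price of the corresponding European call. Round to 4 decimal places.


Put-call parity: C - P = S_0 * exp(-qT) - K * exp(-rT).
S_0 * exp(-qT) = 25.3900 * 0.96464029 = 24.49221705
K * exp(-rT) = 24.0000 * 0.98609754 = 23.66634106
C = P + S*exp(-qT) - K*exp(-rT)
C = 5.0893 + 24.49221705 - 23.66634106 = 5.9152

Answer: Call price = 5.9152


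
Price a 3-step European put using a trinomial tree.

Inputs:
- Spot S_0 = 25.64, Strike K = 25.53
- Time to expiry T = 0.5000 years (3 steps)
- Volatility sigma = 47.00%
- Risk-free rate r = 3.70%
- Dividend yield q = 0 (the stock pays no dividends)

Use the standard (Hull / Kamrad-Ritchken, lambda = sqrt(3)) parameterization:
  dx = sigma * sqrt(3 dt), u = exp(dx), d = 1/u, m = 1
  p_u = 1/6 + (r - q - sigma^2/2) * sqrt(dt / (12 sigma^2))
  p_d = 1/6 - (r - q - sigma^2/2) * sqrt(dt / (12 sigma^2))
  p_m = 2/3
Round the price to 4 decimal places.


dt = T/N = 0.166667; dx = sigma*sqrt(3*dt) = 0.332340
u = exp(dx) = 1.394227; d = 1/u = 0.717243
p_u = 0.148249, p_m = 0.666667, p_d = 0.185084
Discount per step: exp(-r*dt) = 0.993852
Stock lattice S(k, j) with j the centered position index:
  k=0: S(0,+0) = 25.6400
  k=1: S(1,-1) = 18.3901; S(1,+0) = 25.6400; S(1,+1) = 35.7480
  k=2: S(2,-2) = 13.1902; S(2,-1) = 18.3901; S(2,+0) = 25.6400; S(2,+1) = 35.7480; S(2,+2) = 49.8408
  k=3: S(3,-3) = 9.4606; S(3,-2) = 13.1902; S(3,-1) = 18.3901; S(3,+0) = 25.6400; S(3,+1) = 35.7480; S(3,+2) = 49.8408; S(3,+3) = 69.4894
Terminal payoffs V(N, j) = max(K - S_T, 0):
  V(3,-3) = 16.069426; V(3,-2) = 12.339812; V(3,-1) = 7.139882; V(3,+0) = 0.000000; V(3,+1) = 0.000000; V(3,+2) = 0.000000; V(3,+3) = 0.000000
Backward induction: V(k, j) = exp(-r*dt) * [p_u * V(k+1, j+1) + p_m * V(k+1, j) + p_d * V(k+1, j-1)]
  V(2,-2) = exp(-r*dt) * [p_u*7.139882 + p_m*12.339812 + p_d*16.069426] = 12.183852
  V(2,-1) = exp(-r*dt) * [p_u*0.000000 + p_m*7.139882 + p_d*12.339812] = 7.000520
  V(2,+0) = exp(-r*dt) * [p_u*0.000000 + p_m*0.000000 + p_d*7.139882] = 1.313354
  V(2,+1) = exp(-r*dt) * [p_u*0.000000 + p_m*0.000000 + p_d*0.000000] = 0.000000
  V(2,+2) = exp(-r*dt) * [p_u*0.000000 + p_m*0.000000 + p_d*0.000000] = 0.000000
  V(1,-1) = exp(-r*dt) * [p_u*1.313354 + p_m*7.000520 + p_d*12.183852] = 7.073002
  V(1,+0) = exp(-r*dt) * [p_u*0.000000 + p_m*1.313354 + p_d*7.000520] = 2.157906
  V(1,+1) = exp(-r*dt) * [p_u*0.000000 + p_m*0.000000 + p_d*1.313354] = 0.241587
  V(0,+0) = exp(-r*dt) * [p_u*0.241587 + p_m*2.157906 + p_d*7.073002] = 2.766407

Answer: Price = V(0,0) = 2.7664


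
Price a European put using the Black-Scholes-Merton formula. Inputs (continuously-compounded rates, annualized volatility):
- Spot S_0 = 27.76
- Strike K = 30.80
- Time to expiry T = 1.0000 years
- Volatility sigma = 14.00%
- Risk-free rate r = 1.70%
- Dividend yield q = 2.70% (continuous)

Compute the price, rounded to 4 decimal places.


Answer: Price = 3.7295

Derivation:
d1 = (ln(S/K) + (r - q + 0.5*sigma^2) * T) / (sigma * sqrt(T)) = -0.74370396
d2 = d1 - sigma * sqrt(T) = -0.88370396
exp(-rT) = 0.98314368; exp(-qT) = 0.97336124
P = K * exp(-rT) * N(-d2) - S_0 * exp(-qT) * N(-d1)
N(-d1) = 0.77147220; N(-d2) = 0.81157198
P = 30.8000 * 0.98314368 * 0.81157198 - 27.7600 * 0.97336124 * 0.77147220 = 3.7295


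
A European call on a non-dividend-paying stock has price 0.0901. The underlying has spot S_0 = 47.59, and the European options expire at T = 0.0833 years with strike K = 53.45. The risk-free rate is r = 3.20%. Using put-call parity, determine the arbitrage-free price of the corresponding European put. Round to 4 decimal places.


Put-call parity: C - P = S_0 * exp(-qT) - K * exp(-rT).
S_0 * exp(-qT) = 47.5900 * 1.00000000 = 47.59000000
K * exp(-rT) = 53.4500 * 0.99733795 = 53.30771340
P = C - S*exp(-qT) + K*exp(-rT)
P = 0.0901 - 47.59000000 + 53.30771340 = 5.8078

Answer: Put price = 5.8078


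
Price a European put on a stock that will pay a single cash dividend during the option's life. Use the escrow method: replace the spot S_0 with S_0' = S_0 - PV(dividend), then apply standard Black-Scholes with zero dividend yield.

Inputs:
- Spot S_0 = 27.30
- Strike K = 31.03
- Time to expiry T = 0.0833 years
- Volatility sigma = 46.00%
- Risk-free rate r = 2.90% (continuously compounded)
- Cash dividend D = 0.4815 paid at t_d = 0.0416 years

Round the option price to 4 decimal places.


PV(D) = D * exp(-r * t_d) = 0.4815 * 0.99879433 = 0.48091947
S_0' = S_0 - PV(D) = 27.3000 - 0.48091947 = 26.81908053
d1 = (ln(S_0'/K) + (r + sigma^2/2)*T) / (sigma*sqrt(T)) = -1.01391976
d2 = d1 - sigma*sqrt(T) = -1.14668376
exp(-rT) = 0.99758722
N(-d1) = 0.84468948; N(-d2) = 0.87424383
P = K * exp(-rT) * N(-d2) - S_0' * N(-d1) = 31.0300 * 0.99758722 * 0.87424383 - 26.81908053 * 0.84468948 = 4.4085

Answer: Price = 4.4085


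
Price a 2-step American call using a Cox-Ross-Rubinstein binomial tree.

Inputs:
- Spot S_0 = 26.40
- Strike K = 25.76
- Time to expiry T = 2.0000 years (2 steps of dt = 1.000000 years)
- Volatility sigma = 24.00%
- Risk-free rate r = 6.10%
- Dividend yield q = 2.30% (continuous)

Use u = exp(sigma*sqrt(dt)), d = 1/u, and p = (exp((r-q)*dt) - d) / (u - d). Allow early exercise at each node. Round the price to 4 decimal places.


dt = T/N = 1.000000
u = exp(sigma*sqrt(dt)) = 1.271249; d = 1/u = 0.786628
p = (exp((r-q)*dt) - d) / (u - d) = 0.520207
Discount per step: exp(-r*dt) = 0.940823
Stock lattice S(k, i) with i counting down-moves:
  k=0: S(0,0) = 26.4000
  k=1: S(1,0) = 33.5610; S(1,1) = 20.7670
  k=2: S(2,0) = 42.6644; S(2,1) = 26.4000; S(2,2) = 16.3359
Terminal payoffs V(N, i) = max(S_T - K, 0):
  V(2,0) = 16.904364; V(2,1) = 0.640000; V(2,2) = 0.000000
Backward induction: V(k, i) = exp(-r*dt) * [p * V(k+1, i) + (1-p) * V(k+1, i+1)]; then take max(V_cont, immediate exercise) for American.
  V(1,0) = exp(-r*dt) * [p*16.904364 + (1-p)*0.640000] = 8.562278; exercise = 7.800978; V(1,0) = max -> 8.562278
  V(1,1) = exp(-r*dt) * [p*0.640000 + (1-p)*0.000000] = 0.313231; exercise = 0.000000; V(1,1) = max -> 0.313231
  V(0,0) = exp(-r*dt) * [p*8.562278 + (1-p)*0.313231] = 4.331966; exercise = 0.640000; V(0,0) = max -> 4.331966

Answer: Price = V(0,0) = 4.3320


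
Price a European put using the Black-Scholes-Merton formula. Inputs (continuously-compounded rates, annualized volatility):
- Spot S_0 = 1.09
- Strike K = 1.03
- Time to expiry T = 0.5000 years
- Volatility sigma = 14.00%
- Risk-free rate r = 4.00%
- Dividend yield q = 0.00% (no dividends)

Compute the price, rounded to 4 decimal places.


Answer: Price = 0.0131

Derivation:
d1 = (ln(S/K) + (r - q + 0.5*sigma^2) * T) / (sigma * sqrt(T)) = 0.82346518
d2 = d1 - sigma * sqrt(T) = 0.72447023
exp(-rT) = 0.98019867; exp(-qT) = 1.00000000
P = K * exp(-rT) * N(-d2) - S_0 * exp(-qT) * N(-d1)
N(-d1) = 0.20512175; N(-d2) = 0.23438855
P = 1.0300 * 0.98019867 * 0.23438855 - 1.0900 * 1.00000000 * 0.20512175 = 0.0131


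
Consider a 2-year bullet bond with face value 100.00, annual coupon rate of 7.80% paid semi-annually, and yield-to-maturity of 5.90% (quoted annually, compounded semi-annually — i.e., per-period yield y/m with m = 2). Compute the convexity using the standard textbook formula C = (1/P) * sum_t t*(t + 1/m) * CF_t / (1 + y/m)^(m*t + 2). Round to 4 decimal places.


Coupon per period c = face * coupon_rate / m = 3.900000
Periods per year m = 2; per-period yield y/m = 0.029500
Number of cashflows N = 4
Cashflows (t years, CF_t, discount factor 1/(1+y/m)^(m*t), PV):
  t = 0.5000: CF_t = 3.900000, DF = 0.971345, PV = 3.788247
  t = 1.0000: CF_t = 3.900000, DF = 0.943512, PV = 3.679696
  t = 1.5000: CF_t = 3.900000, DF = 0.916476, PV = 3.574255
  t = 2.0000: CF_t = 103.900000, DF = 0.890214, PV = 92.493272
Price P = sum_t PV_t = 103.535470
Convexity numerator sum_t t*(t + 1/m) * CF_t / (1+y/m)^(m*t + 2):
  t = 0.5000: term = 1.787128
  t = 1.0000: term = 5.207754
  t = 1.5000: term = 10.117055
  t = 2.0000: term = 436.342430
Convexity = (1/P) * sum = 453.454367 / 103.535470 = 4.379701

Answer: Convexity = 4.3797


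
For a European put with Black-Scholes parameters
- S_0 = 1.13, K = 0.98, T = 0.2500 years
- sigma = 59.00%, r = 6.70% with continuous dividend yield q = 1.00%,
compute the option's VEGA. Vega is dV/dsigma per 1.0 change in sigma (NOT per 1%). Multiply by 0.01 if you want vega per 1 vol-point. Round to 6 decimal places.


Answer: Vega = 0.178600

Derivation:
d1 = 0.6785858984; d2 = 0.3835858984
phi(d1) = 0.3168971696; exp(-qT) = 0.9975031224; exp(-rT) = 0.9833895013
Vega = S * exp(-qT) * phi(d1) * sqrt(T) = 1.1300 * 0.9975031224 * 0.3168971696 * 0.5000000000 = 0.178600


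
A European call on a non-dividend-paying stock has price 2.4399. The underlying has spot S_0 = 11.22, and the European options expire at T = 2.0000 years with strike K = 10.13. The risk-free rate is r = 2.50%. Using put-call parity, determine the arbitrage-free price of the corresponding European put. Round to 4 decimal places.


Answer: Put price = 0.8559

Derivation:
Put-call parity: C - P = S_0 * exp(-qT) - K * exp(-rT).
S_0 * exp(-qT) = 11.2200 * 1.00000000 = 11.22000000
K * exp(-rT) = 10.1300 * 0.95122942 = 9.63595407
P = C - S*exp(-qT) + K*exp(-rT)
P = 2.4399 - 11.22000000 + 9.63595407 = 0.8559


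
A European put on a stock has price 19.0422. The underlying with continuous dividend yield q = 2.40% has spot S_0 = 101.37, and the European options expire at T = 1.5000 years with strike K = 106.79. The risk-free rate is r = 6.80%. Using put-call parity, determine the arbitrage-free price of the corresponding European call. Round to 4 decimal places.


Answer: Call price = 20.3933

Derivation:
Put-call parity: C - P = S_0 * exp(-qT) - K * exp(-rT).
S_0 * exp(-qT) = 101.3700 * 0.96464029 = 97.78558655
K * exp(-rT) = 106.7900 * 0.90302955 = 96.43452582
C = P + S*exp(-qT) - K*exp(-rT)
C = 19.0422 + 97.78558655 - 96.43452582 = 20.3933
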